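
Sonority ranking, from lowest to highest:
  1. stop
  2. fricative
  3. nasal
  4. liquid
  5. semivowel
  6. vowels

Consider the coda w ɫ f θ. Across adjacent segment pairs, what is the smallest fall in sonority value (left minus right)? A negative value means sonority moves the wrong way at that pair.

/w/: semivowel = 5.
/ɫ/: liquid = 4.
/f/: fricative = 2.
/θ/: fricative = 2.
/w/→/ɫ/: change +1.
/ɫ/→/f/: change +2.
/f/→/θ/: change +0.
Minimum = 0.

0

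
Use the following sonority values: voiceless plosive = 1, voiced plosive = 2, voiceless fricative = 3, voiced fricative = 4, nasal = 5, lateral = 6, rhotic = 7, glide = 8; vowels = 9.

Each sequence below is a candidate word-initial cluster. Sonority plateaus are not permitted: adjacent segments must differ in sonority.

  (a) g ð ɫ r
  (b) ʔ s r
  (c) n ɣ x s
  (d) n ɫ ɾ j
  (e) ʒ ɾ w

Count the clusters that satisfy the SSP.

(a) 2-4-6-7 → obeys
(b) 1-3-7 → obeys
(c) 5-4-3-3 → violates
(d) 5-6-7-8 → obeys
(e) 4-7-8 → obeys

4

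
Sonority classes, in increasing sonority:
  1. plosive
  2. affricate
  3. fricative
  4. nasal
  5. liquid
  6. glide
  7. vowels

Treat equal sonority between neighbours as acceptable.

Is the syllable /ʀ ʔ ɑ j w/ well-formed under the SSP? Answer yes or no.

no

Onset: /ʀ/ is a liquid (sonority 5), /ʔ/ is a plosive (sonority 1); then the nucleus /ɑ/ (sonority 7).
Onset profile 5-1-7 — does not rise throughout.
Coda: /j/ is a glide (sonority 6), /w/ is a glide (sonority 6).
Coda profile 7-6-6 — falls from the nucleus.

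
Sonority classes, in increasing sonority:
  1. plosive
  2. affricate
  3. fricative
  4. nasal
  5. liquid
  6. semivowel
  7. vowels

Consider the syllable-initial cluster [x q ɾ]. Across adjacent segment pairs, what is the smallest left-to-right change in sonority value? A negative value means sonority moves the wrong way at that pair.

-2

/x/ is a fricative (sonority 3).
/q/ is a plosive (sonority 1).
/ɾ/ is a liquid (sonority 5).
/x/→/q/: change -2.
/q/→/ɾ/: change +4.
Minimum = -2.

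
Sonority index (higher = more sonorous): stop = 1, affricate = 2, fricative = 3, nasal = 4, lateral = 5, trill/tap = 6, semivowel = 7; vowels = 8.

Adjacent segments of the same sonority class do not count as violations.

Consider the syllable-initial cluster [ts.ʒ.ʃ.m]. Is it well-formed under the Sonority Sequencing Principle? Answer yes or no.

yes

/ts/: affricate = 2.
/ʒ/: fricative = 3.
/ʃ/: fricative = 3.
/m/: nasal = 4.
The profile 2-3-3-4 is non-decreasing (plateaus allowed), so the syllable-initial cluster satisfies the SSP.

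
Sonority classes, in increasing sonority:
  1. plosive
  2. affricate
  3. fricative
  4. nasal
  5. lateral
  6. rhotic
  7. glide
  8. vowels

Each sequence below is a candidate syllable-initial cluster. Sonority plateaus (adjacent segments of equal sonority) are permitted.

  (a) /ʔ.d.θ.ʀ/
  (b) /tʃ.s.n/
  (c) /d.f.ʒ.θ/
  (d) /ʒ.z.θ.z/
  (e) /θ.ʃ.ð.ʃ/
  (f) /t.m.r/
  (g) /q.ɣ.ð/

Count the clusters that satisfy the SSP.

(a) /ʔ.d.θ.ʀ/: profile 1-1-3-6 — obeys.
(b) /tʃ.s.n/: profile 2-3-4 — obeys.
(c) /d.f.ʒ.θ/: profile 1-3-3-3 — obeys.
(d) /ʒ.z.θ.z/: profile 3-3-3-3 — obeys.
(e) /θ.ʃ.ð.ʃ/: profile 3-3-3-3 — obeys.
(f) /t.m.r/: profile 1-4-6 — obeys.
(g) /q.ɣ.ð/: profile 1-3-3 — obeys.

7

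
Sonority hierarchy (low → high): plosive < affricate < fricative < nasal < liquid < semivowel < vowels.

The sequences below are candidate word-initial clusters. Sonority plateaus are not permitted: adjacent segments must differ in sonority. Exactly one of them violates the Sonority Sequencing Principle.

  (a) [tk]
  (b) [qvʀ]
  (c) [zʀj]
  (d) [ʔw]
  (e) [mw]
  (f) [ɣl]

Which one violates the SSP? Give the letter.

a

(a) sonority 1-1: ill-formed.
(b) sonority 1-3-5: well-formed.
(c) sonority 3-5-6: well-formed.
(d) sonority 1-6: well-formed.
(e) sonority 4-6: well-formed.
(f) sonority 3-5: well-formed.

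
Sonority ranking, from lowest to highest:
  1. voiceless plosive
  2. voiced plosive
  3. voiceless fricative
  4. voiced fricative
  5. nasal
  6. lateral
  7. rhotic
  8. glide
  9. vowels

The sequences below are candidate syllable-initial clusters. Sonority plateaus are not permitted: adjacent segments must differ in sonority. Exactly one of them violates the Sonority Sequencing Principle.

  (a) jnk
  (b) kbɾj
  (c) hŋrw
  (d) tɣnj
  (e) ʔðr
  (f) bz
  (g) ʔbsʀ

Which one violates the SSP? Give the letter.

(a) 8-5-1 → violates
(b) 1-2-7-8 → obeys
(c) 3-5-7-8 → obeys
(d) 1-4-5-8 → obeys
(e) 1-4-7 → obeys
(f) 2-4 → obeys
(g) 1-2-3-7 → obeys

a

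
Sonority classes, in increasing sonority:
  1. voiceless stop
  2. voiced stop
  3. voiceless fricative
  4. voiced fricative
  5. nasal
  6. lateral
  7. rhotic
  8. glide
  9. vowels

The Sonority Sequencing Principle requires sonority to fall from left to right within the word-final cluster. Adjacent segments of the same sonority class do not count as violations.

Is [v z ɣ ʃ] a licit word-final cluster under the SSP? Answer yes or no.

yes

/v/: voiced fricative = 4.
/z/: voiced fricative = 4.
/ɣ/: voiced fricative = 4.
/ʃ/: voiceless fricative = 3.
The profile 4-4-4-3 is non-increasing (plateaus allowed), so the word-final cluster satisfies the SSP.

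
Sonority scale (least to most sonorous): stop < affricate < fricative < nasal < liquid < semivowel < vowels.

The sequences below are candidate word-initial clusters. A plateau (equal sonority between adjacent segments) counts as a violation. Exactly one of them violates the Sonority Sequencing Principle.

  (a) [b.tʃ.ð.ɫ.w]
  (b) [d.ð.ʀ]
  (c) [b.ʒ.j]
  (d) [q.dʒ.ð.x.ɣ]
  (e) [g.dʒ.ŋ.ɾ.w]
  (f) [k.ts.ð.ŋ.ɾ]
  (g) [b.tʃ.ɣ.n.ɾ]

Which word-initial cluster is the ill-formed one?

(a) sonority 1-2-3-5-6: well-formed.
(b) sonority 1-3-5: well-formed.
(c) sonority 1-3-6: well-formed.
(d) sonority 1-2-3-3-3: ill-formed.
(e) sonority 1-2-4-5-6: well-formed.
(f) sonority 1-2-3-4-5: well-formed.
(g) sonority 1-2-3-4-5: well-formed.

d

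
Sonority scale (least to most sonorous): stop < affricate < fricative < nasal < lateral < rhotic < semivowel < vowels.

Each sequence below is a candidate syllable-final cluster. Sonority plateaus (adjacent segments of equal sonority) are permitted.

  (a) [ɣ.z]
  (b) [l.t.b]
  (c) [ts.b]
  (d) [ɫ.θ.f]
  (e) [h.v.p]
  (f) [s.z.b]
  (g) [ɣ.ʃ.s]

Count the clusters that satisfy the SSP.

(a) sonority 3-3: well-formed.
(b) sonority 5-1-1: well-formed.
(c) sonority 2-1: well-formed.
(d) sonority 5-3-3: well-formed.
(e) sonority 3-3-1: well-formed.
(f) sonority 3-3-1: well-formed.
(g) sonority 3-3-3: well-formed.

7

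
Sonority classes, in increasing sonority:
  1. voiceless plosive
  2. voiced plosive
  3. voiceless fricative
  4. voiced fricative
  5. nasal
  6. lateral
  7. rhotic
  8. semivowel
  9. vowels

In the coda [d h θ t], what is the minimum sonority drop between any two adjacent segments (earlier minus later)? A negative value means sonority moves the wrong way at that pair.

-1

/d/: voiced plosive = 2.
/h/: voiceless fricative = 3.
/θ/: voiceless fricative = 3.
/t/: voiceless plosive = 1.
/d/→/h/: change -1.
/h/→/θ/: change +0.
/θ/→/t/: change +2.
Minimum = -1.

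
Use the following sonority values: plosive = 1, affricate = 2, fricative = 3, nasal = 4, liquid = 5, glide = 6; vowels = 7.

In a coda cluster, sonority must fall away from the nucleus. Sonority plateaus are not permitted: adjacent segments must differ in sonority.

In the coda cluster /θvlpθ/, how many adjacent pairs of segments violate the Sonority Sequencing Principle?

/θ/ — fricative, sonority 3.
/v/ — fricative, sonority 3.
/l/ — liquid, sonority 5.
/p/ — plosive, sonority 1.
/θ/ — fricative, sonority 3.
/θ/→/v/: 3→3 (plateau) — violation.
/v/→/l/: 3→5 (does not fall) — violation.
/l/→/p/: 5→1 (falls) — ok.
/p/→/θ/: 1→3 (does not fall) — violation.

3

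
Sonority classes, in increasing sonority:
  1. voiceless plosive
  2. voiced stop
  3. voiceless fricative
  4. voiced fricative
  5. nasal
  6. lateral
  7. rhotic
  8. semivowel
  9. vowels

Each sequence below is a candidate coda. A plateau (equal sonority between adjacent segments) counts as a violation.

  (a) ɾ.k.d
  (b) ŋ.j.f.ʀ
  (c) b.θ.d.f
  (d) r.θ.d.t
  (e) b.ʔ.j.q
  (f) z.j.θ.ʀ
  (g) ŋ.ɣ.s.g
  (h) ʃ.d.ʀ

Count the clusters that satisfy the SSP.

2

(a) ɾ.k.d: profile 7-1-2 — violates.
(b) ŋ.j.f.ʀ: profile 5-8-3-7 — violates.
(c) b.θ.d.f: profile 2-3-2-3 — violates.
(d) r.θ.d.t: profile 7-3-2-1 — obeys.
(e) b.ʔ.j.q: profile 2-1-8-1 — violates.
(f) z.j.θ.ʀ: profile 4-8-3-7 — violates.
(g) ŋ.ɣ.s.g: profile 5-4-3-2 — obeys.
(h) ʃ.d.ʀ: profile 3-2-7 — violates.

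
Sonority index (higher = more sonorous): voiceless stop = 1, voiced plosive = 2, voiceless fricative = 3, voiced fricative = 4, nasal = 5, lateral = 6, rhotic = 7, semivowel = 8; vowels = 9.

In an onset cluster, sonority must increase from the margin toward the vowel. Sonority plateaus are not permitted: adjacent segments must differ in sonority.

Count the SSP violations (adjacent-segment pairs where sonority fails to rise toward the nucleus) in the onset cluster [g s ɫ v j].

1

/g/ — voiced plosive, sonority 2.
/s/ — voiceless fricative, sonority 3.
/ɫ/ — lateral, sonority 6.
/v/ — voiced fricative, sonority 4.
/j/ — semivowel, sonority 8.
/g/→/s/: 2→3 (rises) — ok.
/s/→/ɫ/: 3→6 (rises) — ok.
/ɫ/→/v/: 6→4 (does not rise) — violation.
/v/→/j/: 4→8 (rises) — ok.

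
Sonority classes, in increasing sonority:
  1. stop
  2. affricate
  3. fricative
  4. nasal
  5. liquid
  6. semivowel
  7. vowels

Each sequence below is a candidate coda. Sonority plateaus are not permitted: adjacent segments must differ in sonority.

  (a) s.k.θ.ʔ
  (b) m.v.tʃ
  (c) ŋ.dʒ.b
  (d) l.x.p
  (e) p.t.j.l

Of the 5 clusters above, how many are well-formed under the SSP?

3

(a) s.k.θ.ʔ: profile 3-1-3-1 — violates.
(b) m.v.tʃ: profile 4-3-2 — obeys.
(c) ŋ.dʒ.b: profile 4-2-1 — obeys.
(d) l.x.p: profile 5-3-1 — obeys.
(e) p.t.j.l: profile 1-1-6-5 — violates.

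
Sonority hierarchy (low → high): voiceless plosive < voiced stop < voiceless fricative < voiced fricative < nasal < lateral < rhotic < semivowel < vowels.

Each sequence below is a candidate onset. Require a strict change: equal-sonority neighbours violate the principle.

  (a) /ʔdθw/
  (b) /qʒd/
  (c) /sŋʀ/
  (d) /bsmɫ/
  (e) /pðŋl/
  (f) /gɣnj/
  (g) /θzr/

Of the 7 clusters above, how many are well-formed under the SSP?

6

(a) sonority 1-2-3-8: well-formed.
(b) sonority 1-4-2: ill-formed.
(c) sonority 3-5-7: well-formed.
(d) sonority 2-3-5-6: well-formed.
(e) sonority 1-4-5-6: well-formed.
(f) sonority 2-4-5-8: well-formed.
(g) sonority 3-4-7: well-formed.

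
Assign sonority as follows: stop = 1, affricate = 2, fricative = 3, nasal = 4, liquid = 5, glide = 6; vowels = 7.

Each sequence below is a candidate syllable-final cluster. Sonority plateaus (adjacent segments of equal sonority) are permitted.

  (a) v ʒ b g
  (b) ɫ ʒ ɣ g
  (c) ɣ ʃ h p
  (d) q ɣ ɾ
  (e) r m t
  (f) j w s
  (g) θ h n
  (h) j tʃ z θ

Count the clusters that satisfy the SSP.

(a) 3-3-1-1 → obeys
(b) 5-3-3-1 → obeys
(c) 3-3-3-1 → obeys
(d) 1-3-5 → violates
(e) 5-4-1 → obeys
(f) 6-6-3 → obeys
(g) 3-3-4 → violates
(h) 6-2-3-3 → violates

5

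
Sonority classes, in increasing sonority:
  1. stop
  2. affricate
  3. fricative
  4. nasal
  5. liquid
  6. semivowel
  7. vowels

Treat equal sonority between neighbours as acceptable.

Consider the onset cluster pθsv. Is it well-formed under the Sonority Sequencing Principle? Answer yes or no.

/p/: stop = 1.
/θ/: fricative = 3.
/s/: fricative = 3.
/v/: fricative = 3.
The profile 1-3-3-3 is non-decreasing (plateaus allowed), so the onset cluster satisfies the SSP.

yes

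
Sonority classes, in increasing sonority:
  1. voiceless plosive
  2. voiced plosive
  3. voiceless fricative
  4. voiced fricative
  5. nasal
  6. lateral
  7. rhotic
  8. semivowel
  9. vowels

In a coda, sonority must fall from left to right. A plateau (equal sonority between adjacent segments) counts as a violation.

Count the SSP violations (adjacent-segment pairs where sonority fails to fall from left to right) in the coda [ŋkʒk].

/ŋ/ — nasal, sonority 5.
/k/ — voiceless plosive, sonority 1.
/ʒ/ — voiced fricative, sonority 4.
/k/ — voiceless plosive, sonority 1.
/ŋ/→/k/: 5→1 (falls) — ok.
/k/→/ʒ/: 1→4 (does not fall) — violation.
/ʒ/→/k/: 4→1 (falls) — ok.

1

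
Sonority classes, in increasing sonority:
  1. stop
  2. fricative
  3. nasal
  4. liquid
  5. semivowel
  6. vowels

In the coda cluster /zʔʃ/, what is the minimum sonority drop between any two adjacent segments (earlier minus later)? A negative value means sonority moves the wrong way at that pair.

-1

/z/: fricative = 2.
/ʔ/: stop = 1.
/ʃ/: fricative = 2.
/z/→/ʔ/: change +1.
/ʔ/→/ʃ/: change -1.
Minimum = -1.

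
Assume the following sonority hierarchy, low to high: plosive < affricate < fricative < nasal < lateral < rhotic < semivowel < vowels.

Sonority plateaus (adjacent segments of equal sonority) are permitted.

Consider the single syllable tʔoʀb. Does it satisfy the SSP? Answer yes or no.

yes

Onset: /t/ is a plosive (sonority 1), /ʔ/ is a plosive (sonority 1); then the nucleus /o/ (sonority 8).
Onset profile 1-1-8 — rises to the nucleus.
Coda: /ʀ/ is a rhotic (sonority 6), /b/ is a plosive (sonority 1).
Coda profile 8-6-1 — falls from the nucleus.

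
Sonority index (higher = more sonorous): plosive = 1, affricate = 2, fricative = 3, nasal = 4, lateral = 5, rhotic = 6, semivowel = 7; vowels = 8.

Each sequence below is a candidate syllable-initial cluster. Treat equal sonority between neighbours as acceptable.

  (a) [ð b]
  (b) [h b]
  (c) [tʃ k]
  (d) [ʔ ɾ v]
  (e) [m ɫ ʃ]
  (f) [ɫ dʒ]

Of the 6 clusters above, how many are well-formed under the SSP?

(a) 3-1 → violates
(b) 3-1 → violates
(c) 2-1 → violates
(d) 1-6-3 → violates
(e) 4-5-3 → violates
(f) 5-2 → violates

0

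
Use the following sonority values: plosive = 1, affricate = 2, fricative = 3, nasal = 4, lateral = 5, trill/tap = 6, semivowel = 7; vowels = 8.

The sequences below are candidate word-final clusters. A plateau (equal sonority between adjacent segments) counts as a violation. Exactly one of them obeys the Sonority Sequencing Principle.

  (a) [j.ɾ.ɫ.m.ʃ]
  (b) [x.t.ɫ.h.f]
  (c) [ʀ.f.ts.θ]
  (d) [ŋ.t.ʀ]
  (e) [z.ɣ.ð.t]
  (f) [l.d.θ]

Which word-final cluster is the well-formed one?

a

(a) 7-6-5-4-3 → obeys
(b) 3-1-5-3-3 → violates
(c) 6-3-2-3 → violates
(d) 4-1-6 → violates
(e) 3-3-3-1 → violates
(f) 5-1-3 → violates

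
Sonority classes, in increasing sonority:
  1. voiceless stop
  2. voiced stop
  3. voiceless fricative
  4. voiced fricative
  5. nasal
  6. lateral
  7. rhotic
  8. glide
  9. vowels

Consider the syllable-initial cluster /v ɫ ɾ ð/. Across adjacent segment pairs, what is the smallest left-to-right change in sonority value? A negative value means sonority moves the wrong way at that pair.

/v/ — voiced fricative, sonority 4.
/ɫ/ — lateral, sonority 6.
/ɾ/ — rhotic, sonority 7.
/ð/ — voiced fricative, sonority 4.
/v/→/ɫ/: change +2.
/ɫ/→/ɾ/: change +1.
/ɾ/→/ð/: change -3.
Minimum = -3.

-3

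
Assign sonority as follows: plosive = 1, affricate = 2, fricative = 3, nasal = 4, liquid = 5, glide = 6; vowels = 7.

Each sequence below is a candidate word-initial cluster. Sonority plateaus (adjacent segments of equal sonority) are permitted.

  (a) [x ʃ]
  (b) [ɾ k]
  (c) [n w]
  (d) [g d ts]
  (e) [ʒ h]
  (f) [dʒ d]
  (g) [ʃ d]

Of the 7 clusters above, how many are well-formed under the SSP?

(a) 3-3 → obeys
(b) 5-1 → violates
(c) 4-6 → obeys
(d) 1-1-2 → obeys
(e) 3-3 → obeys
(f) 2-1 → violates
(g) 3-1 → violates

4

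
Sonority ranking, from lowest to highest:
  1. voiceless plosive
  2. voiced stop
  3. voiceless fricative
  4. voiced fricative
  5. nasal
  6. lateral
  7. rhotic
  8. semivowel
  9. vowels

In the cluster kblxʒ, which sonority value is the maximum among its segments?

6

/k/: voiceless plosive = 1.
/b/: voiced stop = 2.
/l/: lateral = 6.
/x/: voiceless fricative = 3.
/ʒ/: voiced fricative = 4.
The maximum is 6.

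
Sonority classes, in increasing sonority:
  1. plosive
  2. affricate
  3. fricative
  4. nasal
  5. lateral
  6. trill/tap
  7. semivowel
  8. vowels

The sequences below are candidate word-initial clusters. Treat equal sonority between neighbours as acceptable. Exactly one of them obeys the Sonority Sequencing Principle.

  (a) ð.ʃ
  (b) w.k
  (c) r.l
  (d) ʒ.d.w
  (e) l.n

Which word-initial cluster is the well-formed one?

a

(a) 3-3 → obeys
(b) 7-1 → violates
(c) 6-5 → violates
(d) 3-1-7 → violates
(e) 5-4 → violates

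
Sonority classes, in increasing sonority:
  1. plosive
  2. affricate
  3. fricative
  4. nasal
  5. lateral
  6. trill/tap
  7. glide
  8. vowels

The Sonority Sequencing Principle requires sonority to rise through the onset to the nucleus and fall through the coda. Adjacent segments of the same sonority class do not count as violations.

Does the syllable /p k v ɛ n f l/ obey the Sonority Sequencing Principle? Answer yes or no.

no

Onset: /p/ is a plosive (sonority 1), /k/ is a plosive (sonority 1), /v/ is a fricative (sonority 3); then the nucleus /ɛ/ (sonority 8).
Onset profile 1-1-3-8 — rises to the nucleus.
Coda: /n/ is a nasal (sonority 4), /f/ is a fricative (sonority 3), /l/ is a lateral (sonority 5).
Coda profile 8-4-3-5 — does not fall throughout.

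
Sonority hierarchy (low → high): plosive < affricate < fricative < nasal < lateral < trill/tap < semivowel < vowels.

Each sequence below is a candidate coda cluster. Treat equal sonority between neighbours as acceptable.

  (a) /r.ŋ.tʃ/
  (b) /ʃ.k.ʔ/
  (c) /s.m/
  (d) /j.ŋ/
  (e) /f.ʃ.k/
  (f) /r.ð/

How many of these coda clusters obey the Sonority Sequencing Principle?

(a) sonority 6-4-2: well-formed.
(b) sonority 3-1-1: well-formed.
(c) sonority 3-4: ill-formed.
(d) sonority 7-4: well-formed.
(e) sonority 3-3-1: well-formed.
(f) sonority 6-3: well-formed.

5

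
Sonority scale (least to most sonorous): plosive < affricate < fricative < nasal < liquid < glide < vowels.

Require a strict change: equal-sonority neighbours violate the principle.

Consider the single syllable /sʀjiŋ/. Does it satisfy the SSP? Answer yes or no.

Onset: /s/ is a fricative (sonority 3), /ʀ/ is a liquid (sonority 5), /j/ is a glide (sonority 6); then the nucleus /i/ (sonority 7).
Onset profile 3-5-6-7 — rises to the nucleus.
Coda: /ŋ/ is a nasal (sonority 4).
Coda profile 7-4 — falls from the nucleus.

yes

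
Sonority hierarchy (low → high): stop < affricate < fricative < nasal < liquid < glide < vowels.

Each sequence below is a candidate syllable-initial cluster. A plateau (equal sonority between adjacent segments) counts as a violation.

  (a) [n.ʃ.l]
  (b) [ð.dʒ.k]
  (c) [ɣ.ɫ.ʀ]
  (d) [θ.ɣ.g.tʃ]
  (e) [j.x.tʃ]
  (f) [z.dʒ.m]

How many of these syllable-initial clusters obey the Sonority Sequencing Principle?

(a) [n.ʃ.l]: profile 4-3-5 — violates.
(b) [ð.dʒ.k]: profile 3-2-1 — violates.
(c) [ɣ.ɫ.ʀ]: profile 3-5-5 — violates.
(d) [θ.ɣ.g.tʃ]: profile 3-3-1-2 — violates.
(e) [j.x.tʃ]: profile 6-3-2 — violates.
(f) [z.dʒ.m]: profile 3-2-4 — violates.

0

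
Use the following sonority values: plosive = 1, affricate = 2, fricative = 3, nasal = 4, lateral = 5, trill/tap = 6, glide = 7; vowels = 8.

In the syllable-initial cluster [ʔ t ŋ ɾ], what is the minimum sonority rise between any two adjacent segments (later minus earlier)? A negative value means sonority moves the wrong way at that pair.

/ʔ/ — plosive, sonority 1.
/t/ — plosive, sonority 1.
/ŋ/ — nasal, sonority 4.
/ɾ/ — trill/tap, sonority 6.
/ʔ/→/t/: change +0.
/t/→/ŋ/: change +3.
/ŋ/→/ɾ/: change +2.
Minimum = 0.

0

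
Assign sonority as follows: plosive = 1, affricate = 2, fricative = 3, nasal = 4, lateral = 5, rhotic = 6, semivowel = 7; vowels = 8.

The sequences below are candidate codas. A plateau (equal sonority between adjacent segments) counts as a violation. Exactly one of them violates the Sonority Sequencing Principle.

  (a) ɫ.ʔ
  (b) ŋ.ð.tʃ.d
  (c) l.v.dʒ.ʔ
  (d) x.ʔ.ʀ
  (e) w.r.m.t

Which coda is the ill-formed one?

d

(a) sonority 5-1: well-formed.
(b) sonority 4-3-2-1: well-formed.
(c) sonority 5-3-2-1: well-formed.
(d) sonority 3-1-6: ill-formed.
(e) sonority 7-6-4-1: well-formed.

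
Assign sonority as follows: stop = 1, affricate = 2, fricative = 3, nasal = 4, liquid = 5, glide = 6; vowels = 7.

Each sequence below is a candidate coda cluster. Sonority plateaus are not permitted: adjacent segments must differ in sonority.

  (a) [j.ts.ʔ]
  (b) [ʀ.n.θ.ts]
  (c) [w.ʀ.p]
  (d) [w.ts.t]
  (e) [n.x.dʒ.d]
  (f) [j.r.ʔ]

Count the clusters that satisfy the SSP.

6

(a) sonority 6-2-1: well-formed.
(b) sonority 5-4-3-2: well-formed.
(c) sonority 6-5-1: well-formed.
(d) sonority 6-2-1: well-formed.
(e) sonority 4-3-2-1: well-formed.
(f) sonority 6-5-1: well-formed.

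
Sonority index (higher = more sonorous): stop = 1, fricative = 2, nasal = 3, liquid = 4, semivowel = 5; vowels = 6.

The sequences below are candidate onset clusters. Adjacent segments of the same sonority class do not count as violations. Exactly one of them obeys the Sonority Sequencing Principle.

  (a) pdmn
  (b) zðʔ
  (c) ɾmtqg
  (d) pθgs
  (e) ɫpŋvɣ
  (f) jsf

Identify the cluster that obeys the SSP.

(a) 1-1-3-3 → obeys
(b) 2-2-1 → violates
(c) 4-3-1-1-1 → violates
(d) 1-2-1-2 → violates
(e) 4-1-3-2-2 → violates
(f) 5-2-2 → violates

a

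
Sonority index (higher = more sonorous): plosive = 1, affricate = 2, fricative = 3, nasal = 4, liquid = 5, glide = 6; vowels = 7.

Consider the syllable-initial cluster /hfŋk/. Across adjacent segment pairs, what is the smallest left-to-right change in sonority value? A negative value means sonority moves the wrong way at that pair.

/h/ — fricative, sonority 3.
/f/ — fricative, sonority 3.
/ŋ/ — nasal, sonority 4.
/k/ — plosive, sonority 1.
/h/→/f/: change +0.
/f/→/ŋ/: change +1.
/ŋ/→/k/: change -3.
Minimum = -3.

-3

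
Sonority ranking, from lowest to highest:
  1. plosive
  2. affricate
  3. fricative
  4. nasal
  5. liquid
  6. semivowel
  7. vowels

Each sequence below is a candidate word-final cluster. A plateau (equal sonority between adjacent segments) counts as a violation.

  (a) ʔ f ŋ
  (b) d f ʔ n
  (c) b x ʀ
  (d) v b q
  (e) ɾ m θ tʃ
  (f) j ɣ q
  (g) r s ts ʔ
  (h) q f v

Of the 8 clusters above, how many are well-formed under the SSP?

(a) ʔ f ŋ: profile 1-3-4 — violates.
(b) d f ʔ n: profile 1-3-1-4 — violates.
(c) b x ʀ: profile 1-3-5 — violates.
(d) v b q: profile 3-1-1 — violates.
(e) ɾ m θ tʃ: profile 5-4-3-2 — obeys.
(f) j ɣ q: profile 6-3-1 — obeys.
(g) r s ts ʔ: profile 5-3-2-1 — obeys.
(h) q f v: profile 1-3-3 — violates.

3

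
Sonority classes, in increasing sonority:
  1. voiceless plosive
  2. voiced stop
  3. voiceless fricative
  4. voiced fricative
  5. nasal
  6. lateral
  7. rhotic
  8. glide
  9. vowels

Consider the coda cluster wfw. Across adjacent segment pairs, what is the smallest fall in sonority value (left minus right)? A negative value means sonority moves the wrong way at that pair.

/w/ — glide, sonority 8.
/f/ — voiceless fricative, sonority 3.
/w/ — glide, sonority 8.
/w/→/f/: change +5.
/f/→/w/: change -5.
Minimum = -5.

-5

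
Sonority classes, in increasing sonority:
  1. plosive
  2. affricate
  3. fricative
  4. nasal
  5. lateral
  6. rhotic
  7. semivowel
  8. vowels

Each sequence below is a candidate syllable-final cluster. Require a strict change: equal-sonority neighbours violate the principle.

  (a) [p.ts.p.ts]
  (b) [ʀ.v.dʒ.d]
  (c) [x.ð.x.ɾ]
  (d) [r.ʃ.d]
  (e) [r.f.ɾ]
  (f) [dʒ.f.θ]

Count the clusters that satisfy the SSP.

(a) 1-2-1-2 → violates
(b) 6-3-2-1 → obeys
(c) 3-3-3-6 → violates
(d) 6-3-1 → obeys
(e) 6-3-6 → violates
(f) 2-3-3 → violates

2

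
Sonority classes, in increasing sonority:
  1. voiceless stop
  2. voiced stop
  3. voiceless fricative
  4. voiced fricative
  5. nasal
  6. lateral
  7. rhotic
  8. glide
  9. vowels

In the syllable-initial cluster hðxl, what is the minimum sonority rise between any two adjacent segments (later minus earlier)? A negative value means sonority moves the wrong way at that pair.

/h/: voiceless fricative = 3.
/ð/: voiced fricative = 4.
/x/: voiceless fricative = 3.
/l/: lateral = 6.
/h/→/ð/: change +1.
/ð/→/x/: change -1.
/x/→/l/: change +3.
Minimum = -1.

-1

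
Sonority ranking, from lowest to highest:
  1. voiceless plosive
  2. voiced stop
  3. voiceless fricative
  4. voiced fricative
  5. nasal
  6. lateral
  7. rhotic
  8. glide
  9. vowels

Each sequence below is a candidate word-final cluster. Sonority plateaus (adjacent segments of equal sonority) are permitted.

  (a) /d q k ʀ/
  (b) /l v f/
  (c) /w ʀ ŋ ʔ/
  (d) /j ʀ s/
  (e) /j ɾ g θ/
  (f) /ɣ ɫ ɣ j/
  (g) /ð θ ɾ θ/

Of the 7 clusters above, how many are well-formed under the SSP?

3

(a) 2-1-1-7 → violates
(b) 6-4-3 → obeys
(c) 8-7-5-1 → obeys
(d) 8-7-3 → obeys
(e) 8-7-2-3 → violates
(f) 4-6-4-8 → violates
(g) 4-3-7-3 → violates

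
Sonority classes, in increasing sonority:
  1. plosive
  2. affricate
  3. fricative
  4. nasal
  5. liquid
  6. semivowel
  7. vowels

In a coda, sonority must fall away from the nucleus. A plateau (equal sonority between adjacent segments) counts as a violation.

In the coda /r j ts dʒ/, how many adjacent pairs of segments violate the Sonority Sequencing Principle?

/r/ is a liquid (sonority 5).
/j/ is a semivowel (sonority 6).
/ts/ is an affricate (sonority 2).
/dʒ/ is an affricate (sonority 2).
/r/→/j/: 5→6 (does not fall) — violation.
/j/→/ts/: 6→2 (falls) — ok.
/ts/→/dʒ/: 2→2 (plateau) — violation.

2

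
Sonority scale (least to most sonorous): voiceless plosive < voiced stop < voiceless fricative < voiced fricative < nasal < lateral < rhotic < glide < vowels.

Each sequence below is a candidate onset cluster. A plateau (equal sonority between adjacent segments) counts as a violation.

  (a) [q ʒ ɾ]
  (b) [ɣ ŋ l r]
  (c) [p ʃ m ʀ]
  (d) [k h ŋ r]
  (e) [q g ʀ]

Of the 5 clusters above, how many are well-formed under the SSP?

5

(a) 1-4-7 → obeys
(b) 4-5-6-7 → obeys
(c) 1-3-5-7 → obeys
(d) 1-3-5-7 → obeys
(e) 1-2-7 → obeys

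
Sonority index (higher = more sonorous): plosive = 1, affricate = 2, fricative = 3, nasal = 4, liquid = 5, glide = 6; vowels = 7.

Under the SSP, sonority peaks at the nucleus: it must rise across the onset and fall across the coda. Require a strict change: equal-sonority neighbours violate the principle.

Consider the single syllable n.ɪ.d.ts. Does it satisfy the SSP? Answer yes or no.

Onset: /n/ is a nasal (sonority 4); then the nucleus /ɪ/ (sonority 7).
Onset profile 4-7 — rises to the nucleus.
Coda: /d/ is a plosive (sonority 1), /ts/ is an affricate (sonority 2).
Coda profile 7-1-2 — does not strictly fall throughout.

no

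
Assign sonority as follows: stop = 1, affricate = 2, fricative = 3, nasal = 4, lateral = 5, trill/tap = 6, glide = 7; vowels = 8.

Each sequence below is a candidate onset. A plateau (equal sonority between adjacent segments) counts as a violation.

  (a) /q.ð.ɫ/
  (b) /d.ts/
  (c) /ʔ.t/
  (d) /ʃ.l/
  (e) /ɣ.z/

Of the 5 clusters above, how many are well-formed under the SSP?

(a) 1-3-5 → obeys
(b) 1-2 → obeys
(c) 1-1 → violates
(d) 3-5 → obeys
(e) 3-3 → violates

3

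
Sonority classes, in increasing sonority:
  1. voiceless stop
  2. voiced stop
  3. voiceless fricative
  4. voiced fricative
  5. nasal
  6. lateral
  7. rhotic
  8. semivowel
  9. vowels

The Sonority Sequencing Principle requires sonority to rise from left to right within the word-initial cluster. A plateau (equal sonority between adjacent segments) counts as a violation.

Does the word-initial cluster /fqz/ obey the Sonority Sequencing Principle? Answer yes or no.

no

/f/ — voiceless fricative, sonority 3.
/q/ — voiceless stop, sonority 1.
/z/ — voiced fricative, sonority 4.
The profile is 3-1-4. Between /f/ (3) and /q/ (1) sonority does not rise, so the cluster violates the SSP.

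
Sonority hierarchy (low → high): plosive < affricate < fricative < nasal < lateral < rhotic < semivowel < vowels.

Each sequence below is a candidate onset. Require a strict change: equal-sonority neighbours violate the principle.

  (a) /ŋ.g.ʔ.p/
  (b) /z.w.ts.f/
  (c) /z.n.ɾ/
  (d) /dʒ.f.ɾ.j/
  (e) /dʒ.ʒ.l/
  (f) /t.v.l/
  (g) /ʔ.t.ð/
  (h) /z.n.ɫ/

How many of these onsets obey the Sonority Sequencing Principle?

5

(a) sonority 4-1-1-1: ill-formed.
(b) sonority 3-7-2-3: ill-formed.
(c) sonority 3-4-6: well-formed.
(d) sonority 2-3-6-7: well-formed.
(e) sonority 2-3-5: well-formed.
(f) sonority 1-3-5: well-formed.
(g) sonority 1-1-3: ill-formed.
(h) sonority 3-4-5: well-formed.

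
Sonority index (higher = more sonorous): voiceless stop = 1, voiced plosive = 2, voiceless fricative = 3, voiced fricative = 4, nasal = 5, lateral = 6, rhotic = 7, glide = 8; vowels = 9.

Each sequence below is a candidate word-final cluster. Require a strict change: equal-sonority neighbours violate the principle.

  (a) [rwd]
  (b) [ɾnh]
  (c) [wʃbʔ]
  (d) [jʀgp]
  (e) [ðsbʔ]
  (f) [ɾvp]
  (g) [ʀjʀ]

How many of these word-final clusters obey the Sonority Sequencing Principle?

(a) [rwd]: profile 7-8-2 — violates.
(b) [ɾnh]: profile 7-5-3 — obeys.
(c) [wʃbʔ]: profile 8-3-2-1 — obeys.
(d) [jʀgp]: profile 8-7-2-1 — obeys.
(e) [ðsbʔ]: profile 4-3-2-1 — obeys.
(f) [ɾvp]: profile 7-4-1 — obeys.
(g) [ʀjʀ]: profile 7-8-7 — violates.

5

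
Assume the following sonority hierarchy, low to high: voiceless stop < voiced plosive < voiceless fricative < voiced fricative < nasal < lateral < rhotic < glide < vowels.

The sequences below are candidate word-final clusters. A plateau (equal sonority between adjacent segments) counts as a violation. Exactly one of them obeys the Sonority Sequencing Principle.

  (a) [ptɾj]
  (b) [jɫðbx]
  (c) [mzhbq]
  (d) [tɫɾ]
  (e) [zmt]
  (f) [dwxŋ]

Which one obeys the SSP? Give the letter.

c

(a) sonority 1-1-7-8: ill-formed.
(b) sonority 8-6-4-2-3: ill-formed.
(c) sonority 5-4-3-2-1: well-formed.
(d) sonority 1-6-7: ill-formed.
(e) sonority 4-5-1: ill-formed.
(f) sonority 2-8-3-5: ill-formed.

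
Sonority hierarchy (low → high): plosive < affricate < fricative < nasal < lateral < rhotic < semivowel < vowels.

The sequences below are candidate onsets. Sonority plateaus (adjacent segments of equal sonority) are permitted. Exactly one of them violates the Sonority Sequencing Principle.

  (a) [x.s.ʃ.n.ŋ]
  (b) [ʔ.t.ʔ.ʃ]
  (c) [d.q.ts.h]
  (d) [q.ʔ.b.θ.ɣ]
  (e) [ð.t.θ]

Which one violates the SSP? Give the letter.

(a) [x.s.ʃ.n.ŋ]: profile 3-3-3-4-4 — obeys.
(b) [ʔ.t.ʔ.ʃ]: profile 1-1-1-3 — obeys.
(c) [d.q.ts.h]: profile 1-1-2-3 — obeys.
(d) [q.ʔ.b.θ.ɣ]: profile 1-1-1-3-3 — obeys.
(e) [ð.t.θ]: profile 3-1-3 — violates.

e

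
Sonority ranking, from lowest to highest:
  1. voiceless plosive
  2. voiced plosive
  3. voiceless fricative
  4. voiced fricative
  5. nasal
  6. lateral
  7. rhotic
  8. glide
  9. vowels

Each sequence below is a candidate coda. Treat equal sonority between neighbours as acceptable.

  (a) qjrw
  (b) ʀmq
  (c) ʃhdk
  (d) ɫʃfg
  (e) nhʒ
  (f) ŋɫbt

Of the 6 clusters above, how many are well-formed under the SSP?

(a) 1-8-7-8 → violates
(b) 7-5-1 → obeys
(c) 3-3-2-1 → obeys
(d) 6-3-3-2 → obeys
(e) 5-3-4 → violates
(f) 5-6-2-1 → violates

3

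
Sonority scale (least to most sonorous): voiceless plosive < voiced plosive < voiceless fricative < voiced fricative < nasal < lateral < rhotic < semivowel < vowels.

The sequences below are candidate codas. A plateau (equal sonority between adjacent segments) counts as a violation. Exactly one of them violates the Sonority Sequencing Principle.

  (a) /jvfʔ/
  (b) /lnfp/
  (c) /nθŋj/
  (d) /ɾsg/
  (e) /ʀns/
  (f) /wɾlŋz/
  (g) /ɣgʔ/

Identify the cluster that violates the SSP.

(a) /jvfʔ/: profile 8-4-3-1 — obeys.
(b) /lnfp/: profile 6-5-3-1 — obeys.
(c) /nθŋj/: profile 5-3-5-8 — violates.
(d) /ɾsg/: profile 7-3-2 — obeys.
(e) /ʀns/: profile 7-5-3 — obeys.
(f) /wɾlŋz/: profile 8-7-6-5-4 — obeys.
(g) /ɣgʔ/: profile 4-2-1 — obeys.

c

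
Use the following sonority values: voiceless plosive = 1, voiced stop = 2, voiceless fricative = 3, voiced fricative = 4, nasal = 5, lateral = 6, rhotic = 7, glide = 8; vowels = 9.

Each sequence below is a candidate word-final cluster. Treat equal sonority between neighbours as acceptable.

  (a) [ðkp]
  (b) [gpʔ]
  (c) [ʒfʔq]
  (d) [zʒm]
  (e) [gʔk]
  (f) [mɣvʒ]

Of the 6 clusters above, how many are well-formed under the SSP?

(a) 4-1-1 → obeys
(b) 2-1-1 → obeys
(c) 4-3-1-1 → obeys
(d) 4-4-5 → violates
(e) 2-1-1 → obeys
(f) 5-4-4-4 → obeys

5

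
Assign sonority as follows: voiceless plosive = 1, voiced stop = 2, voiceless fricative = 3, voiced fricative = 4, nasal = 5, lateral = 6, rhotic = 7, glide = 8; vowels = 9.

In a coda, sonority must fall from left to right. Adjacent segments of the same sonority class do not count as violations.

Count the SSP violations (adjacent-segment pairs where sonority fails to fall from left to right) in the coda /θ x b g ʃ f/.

/θ/ is a voiceless fricative (sonority 3).
/x/ is a voiceless fricative (sonority 3).
/b/ is a voiced stop (sonority 2).
/g/ is a voiced stop (sonority 2).
/ʃ/ is a voiceless fricative (sonority 3).
/f/ is a voiceless fricative (sonority 3).
/θ/→/x/: 3→3 (plateau, allowed) — ok.
/x/→/b/: 3→2 (falls) — ok.
/b/→/g/: 2→2 (plateau, allowed) — ok.
/g/→/ʃ/: 2→3 (does not fall) — violation.
/ʃ/→/f/: 3→3 (plateau, allowed) — ok.

1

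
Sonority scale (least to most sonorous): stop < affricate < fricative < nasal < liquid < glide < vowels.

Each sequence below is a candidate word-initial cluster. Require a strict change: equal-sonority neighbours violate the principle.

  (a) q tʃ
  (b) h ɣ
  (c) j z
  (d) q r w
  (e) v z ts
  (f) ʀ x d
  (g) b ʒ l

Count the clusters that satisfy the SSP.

3

(a) sonority 1-2: well-formed.
(b) sonority 3-3: ill-formed.
(c) sonority 6-3: ill-formed.
(d) sonority 1-5-6: well-formed.
(e) sonority 3-3-2: ill-formed.
(f) sonority 5-3-1: ill-formed.
(g) sonority 1-3-5: well-formed.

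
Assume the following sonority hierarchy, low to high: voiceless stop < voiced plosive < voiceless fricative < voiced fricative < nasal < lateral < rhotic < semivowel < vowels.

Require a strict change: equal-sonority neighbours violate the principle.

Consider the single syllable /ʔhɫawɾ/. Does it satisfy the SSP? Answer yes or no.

yes

Onset: /ʔ/ is a voiceless stop (sonority 1), /h/ is a voiceless fricative (sonority 3), /ɫ/ is a lateral (sonority 6); then the nucleus /a/ (sonority 9).
Onset profile 1-3-6-9 — rises to the nucleus.
Coda: /w/ is a semivowel (sonority 8), /ɾ/ is a rhotic (sonority 7).
Coda profile 9-8-7 — falls from the nucleus.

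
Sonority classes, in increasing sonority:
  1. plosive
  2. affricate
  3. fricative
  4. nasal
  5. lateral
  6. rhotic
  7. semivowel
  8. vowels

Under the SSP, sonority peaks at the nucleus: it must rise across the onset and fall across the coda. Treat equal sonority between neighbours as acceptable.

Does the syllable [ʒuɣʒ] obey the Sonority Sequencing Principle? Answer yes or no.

Onset: /ʒ/ is a fricative (sonority 3); then the nucleus /u/ (sonority 8).
Onset profile 3-8 — rises to the nucleus.
Coda: /ɣ/ is a fricative (sonority 3), /ʒ/ is a fricative (sonority 3).
Coda profile 8-3-3 — falls from the nucleus.

yes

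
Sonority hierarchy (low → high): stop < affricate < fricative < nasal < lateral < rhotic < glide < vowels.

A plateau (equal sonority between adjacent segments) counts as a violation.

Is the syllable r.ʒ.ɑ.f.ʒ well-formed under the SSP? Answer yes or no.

no

Onset: /r/ is a rhotic (sonority 6), /ʒ/ is a fricative (sonority 3); then the nucleus /ɑ/ (sonority 8).
Onset profile 6-3-8 — does not strictly rise throughout.
Coda: /f/ is a fricative (sonority 3), /ʒ/ is a fricative (sonority 3).
Coda profile 8-3-3 — does not strictly fall throughout.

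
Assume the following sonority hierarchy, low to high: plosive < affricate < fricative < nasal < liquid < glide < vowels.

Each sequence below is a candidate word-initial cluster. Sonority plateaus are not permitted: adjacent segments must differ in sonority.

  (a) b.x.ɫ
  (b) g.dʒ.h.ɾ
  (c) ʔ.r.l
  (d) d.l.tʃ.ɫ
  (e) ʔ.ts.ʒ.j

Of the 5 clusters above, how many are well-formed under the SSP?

(a) 1-3-5 → obeys
(b) 1-2-3-5 → obeys
(c) 1-5-5 → violates
(d) 1-5-2-5 → violates
(e) 1-2-3-6 → obeys

3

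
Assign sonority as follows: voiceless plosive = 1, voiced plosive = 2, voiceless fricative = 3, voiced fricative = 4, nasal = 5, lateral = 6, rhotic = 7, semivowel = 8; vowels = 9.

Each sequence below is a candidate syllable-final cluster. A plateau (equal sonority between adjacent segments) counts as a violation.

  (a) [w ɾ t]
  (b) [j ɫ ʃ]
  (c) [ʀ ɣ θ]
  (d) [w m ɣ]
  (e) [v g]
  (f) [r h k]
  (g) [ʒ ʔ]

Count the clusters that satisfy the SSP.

(a) 8-7-1 → obeys
(b) 8-6-3 → obeys
(c) 7-4-3 → obeys
(d) 8-5-4 → obeys
(e) 4-2 → obeys
(f) 7-3-1 → obeys
(g) 4-1 → obeys

7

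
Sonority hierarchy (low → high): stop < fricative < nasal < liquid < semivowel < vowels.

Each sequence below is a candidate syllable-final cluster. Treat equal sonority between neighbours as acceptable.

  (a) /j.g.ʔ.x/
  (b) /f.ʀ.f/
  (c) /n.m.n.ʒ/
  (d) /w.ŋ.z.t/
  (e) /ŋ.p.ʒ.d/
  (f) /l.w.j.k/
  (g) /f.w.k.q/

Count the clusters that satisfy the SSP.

(a) sonority 5-1-1-2: ill-formed.
(b) sonority 2-4-2: ill-formed.
(c) sonority 3-3-3-2: well-formed.
(d) sonority 5-3-2-1: well-formed.
(e) sonority 3-1-2-1: ill-formed.
(f) sonority 4-5-5-1: ill-formed.
(g) sonority 2-5-1-1: ill-formed.

2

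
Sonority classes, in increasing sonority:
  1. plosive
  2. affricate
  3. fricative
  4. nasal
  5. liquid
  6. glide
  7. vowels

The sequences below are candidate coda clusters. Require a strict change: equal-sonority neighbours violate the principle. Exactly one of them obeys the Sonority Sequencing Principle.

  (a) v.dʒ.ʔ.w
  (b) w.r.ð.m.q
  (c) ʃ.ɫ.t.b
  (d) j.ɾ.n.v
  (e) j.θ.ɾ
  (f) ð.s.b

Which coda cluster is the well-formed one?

d

(a) 3-2-1-6 → violates
(b) 6-5-3-4-1 → violates
(c) 3-5-1-1 → violates
(d) 6-5-4-3 → obeys
(e) 6-3-5 → violates
(f) 3-3-1 → violates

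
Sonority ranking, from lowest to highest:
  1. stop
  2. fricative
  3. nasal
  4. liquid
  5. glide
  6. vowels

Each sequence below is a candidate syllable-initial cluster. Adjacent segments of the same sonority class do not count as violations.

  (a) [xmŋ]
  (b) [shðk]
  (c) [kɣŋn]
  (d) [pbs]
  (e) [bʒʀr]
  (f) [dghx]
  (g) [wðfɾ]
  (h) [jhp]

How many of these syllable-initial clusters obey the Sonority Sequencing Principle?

5

(a) sonority 2-3-3: well-formed.
(b) sonority 2-2-2-1: ill-formed.
(c) sonority 1-2-3-3: well-formed.
(d) sonority 1-1-2: well-formed.
(e) sonority 1-2-4-4: well-formed.
(f) sonority 1-1-2-2: well-formed.
(g) sonority 5-2-2-4: ill-formed.
(h) sonority 5-2-1: ill-formed.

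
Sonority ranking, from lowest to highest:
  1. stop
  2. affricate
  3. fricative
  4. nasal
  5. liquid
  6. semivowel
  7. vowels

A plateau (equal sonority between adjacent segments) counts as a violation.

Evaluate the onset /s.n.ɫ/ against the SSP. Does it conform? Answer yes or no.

yes

/s/ is a fricative (sonority 3).
/n/ is a nasal (sonority 4).
/ɫ/ is a liquid (sonority 5).
The profile 3-4-5 strictly rises, so the onset satisfies the SSP.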